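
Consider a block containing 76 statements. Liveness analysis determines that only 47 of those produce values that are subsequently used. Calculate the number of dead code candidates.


Dead code = total statements - live definitions
= 76 - 47 = 29

29


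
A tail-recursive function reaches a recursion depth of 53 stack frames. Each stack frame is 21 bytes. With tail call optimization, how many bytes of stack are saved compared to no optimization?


Without TCO: 53 * 21 = 1113 bytes
With TCO: reuse 1 frame = 21 bytes
Savings = 1113 - 21 = 1092

1092


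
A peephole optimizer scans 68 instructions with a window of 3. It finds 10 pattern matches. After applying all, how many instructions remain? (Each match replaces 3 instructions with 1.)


Each match removes 2 instructions.
Total removed = 10 * 2 = 20
Remaining = 68 - 20 = 48

48


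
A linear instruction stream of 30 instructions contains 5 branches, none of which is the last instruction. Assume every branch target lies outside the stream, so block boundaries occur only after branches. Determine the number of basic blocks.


With no in-sequence branch targets, the leaders are the first instruction plus the instruction after each branch.
Number of basic blocks = branches + 1
= 5 + 1 = 6

6


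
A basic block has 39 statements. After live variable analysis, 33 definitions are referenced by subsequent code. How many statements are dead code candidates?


Dead code = total statements - live definitions
= 39 - 33 = 6

6


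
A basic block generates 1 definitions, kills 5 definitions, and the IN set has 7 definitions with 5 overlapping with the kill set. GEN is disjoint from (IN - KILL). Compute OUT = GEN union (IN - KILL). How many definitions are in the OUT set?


IN - KILL: 7 - 5 = 2 surviving definitions
OUT = GEN + surviving = 1 + 2 = 3

3


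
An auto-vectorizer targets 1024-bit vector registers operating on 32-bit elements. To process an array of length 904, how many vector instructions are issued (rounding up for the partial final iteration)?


Width = 1024 / 32 = 32 elements per vector op
Iterations = ceil(904 / 32) = 29

29


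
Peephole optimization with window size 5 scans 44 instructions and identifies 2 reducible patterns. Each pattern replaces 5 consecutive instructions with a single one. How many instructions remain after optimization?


Each match removes 4 instructions.
Total removed = 2 * 4 = 8
Remaining = 44 - 8 = 36

36


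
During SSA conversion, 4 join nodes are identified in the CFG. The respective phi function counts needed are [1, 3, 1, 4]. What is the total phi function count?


Total phi functions = sum of phi functions at each join node
= 1 + 3 + 1 + 4 = 9

9


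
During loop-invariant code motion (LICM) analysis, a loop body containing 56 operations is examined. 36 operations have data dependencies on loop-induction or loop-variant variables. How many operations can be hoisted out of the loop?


Invariant candidates = total - loop-dependent
= 56 - 36 = 20

20


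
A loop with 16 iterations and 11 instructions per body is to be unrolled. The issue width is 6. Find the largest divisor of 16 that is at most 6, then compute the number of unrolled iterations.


Largest divisor of 16 <= 6 is 4
New iterations = 16 / 4 = 4

4


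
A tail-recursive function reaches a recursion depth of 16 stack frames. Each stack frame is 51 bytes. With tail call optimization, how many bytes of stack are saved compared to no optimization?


Without TCO: 16 * 51 = 816 bytes
With TCO: reuse 1 frame = 51 bytes
Savings = 816 - 51 = 765

765


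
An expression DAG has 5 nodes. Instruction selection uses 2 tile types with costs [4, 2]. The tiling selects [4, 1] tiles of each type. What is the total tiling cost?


Total cost = sum(count_i * cost_i)
= 4*4 + 1*2
= 18

18


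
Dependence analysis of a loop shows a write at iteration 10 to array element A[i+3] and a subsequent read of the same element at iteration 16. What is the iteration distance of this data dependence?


Distance = read iteration - write iteration
= 16 - 10 = 6

6


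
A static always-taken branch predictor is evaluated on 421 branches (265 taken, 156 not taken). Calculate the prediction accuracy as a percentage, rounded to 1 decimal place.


Predictor: always-taken
Correct predictions = 265
Accuracy = 265 / 421 * 100 = 62.9%

62.9


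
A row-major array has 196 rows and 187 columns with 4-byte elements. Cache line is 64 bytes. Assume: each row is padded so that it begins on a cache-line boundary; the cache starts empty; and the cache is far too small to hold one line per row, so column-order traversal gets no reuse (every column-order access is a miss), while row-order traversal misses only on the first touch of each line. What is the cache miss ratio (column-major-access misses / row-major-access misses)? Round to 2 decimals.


Each row occupies 187 * 4 = 748 bytes and starts on a line boundary, so it spans ceil(748 / 64) = 12 cache lines.
Row-major traversal misses (one per line touched): 196 * ceil(187 * 4 / 64) = 2352
Column-major traversal misses (no reuse, every access misses): 196 * 187 = 36652
Ratio = 36652 / 2352 = 15.58

15.58


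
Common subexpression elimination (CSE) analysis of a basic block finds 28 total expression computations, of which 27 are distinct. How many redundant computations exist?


CSE count = total expressions - unique expressions
= 28 - 27 = 1

1


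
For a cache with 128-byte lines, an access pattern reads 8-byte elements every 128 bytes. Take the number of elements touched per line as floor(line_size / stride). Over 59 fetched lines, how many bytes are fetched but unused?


Elements per line = floor(128 / 128) = 1
Bytes used per line = 1 * 8 = 8
Wasted per line = 128 - 8 = 120
Total wasted = 120 * 59 = 7080

7080


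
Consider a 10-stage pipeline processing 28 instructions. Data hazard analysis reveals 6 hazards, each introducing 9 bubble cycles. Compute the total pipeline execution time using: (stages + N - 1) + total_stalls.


Base cycles = 10 + 28 - 1 = 37
Total stalls = 6 * 9 = 54
Total = 37 + 54 = 91

91


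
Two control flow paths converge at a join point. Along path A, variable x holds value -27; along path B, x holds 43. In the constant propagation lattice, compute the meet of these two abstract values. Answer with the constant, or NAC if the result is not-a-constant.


Meet operation: if both paths give the same constant, result is that constant; if they differ, result is NAC (not-a-constant).
Path A: -27, Path B: 43 -> differ
Result: not-a-constant -> NAC

NAC


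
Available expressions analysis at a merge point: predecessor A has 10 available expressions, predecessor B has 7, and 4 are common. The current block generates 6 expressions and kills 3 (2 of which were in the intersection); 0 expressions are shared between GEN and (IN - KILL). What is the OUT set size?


IN = intersection of predecessors = 4
IN - KILL = 4 - 2 = 2
|OUT| = |GEN| + |IN - KILL| - |GEN ∩ (IN - KILL)| = 6 + 2 - 0 = 8

8


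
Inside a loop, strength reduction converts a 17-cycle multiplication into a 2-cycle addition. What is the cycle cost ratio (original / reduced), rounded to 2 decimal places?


Ratio = mult_cost / add_cost = 17 / 2 = 8.5

8.5


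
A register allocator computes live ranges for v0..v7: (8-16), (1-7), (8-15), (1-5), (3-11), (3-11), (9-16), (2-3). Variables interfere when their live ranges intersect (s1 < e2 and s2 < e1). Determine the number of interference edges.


Check all pairs for overlapping intervals.
Two intervals (s1,e1) and (s2,e2) overlap if s1 < e2 and s2 < e1.
v0 (8-16) vs v1..v7: overlaps v2, v4, v5, v6 -> 4
v1 (1-7) vs v2..v7: overlaps v3, v4, v5, v7 -> 4
v2 (8-15) vs v3..v7: overlaps v4, v5, v6 -> 3
v3 (1-5) vs v4..v7: overlaps v4, v5, v7 -> 3
v4 (3-11) vs v5..v7: overlaps v5, v6 -> 2
v5 (3-11) vs v6..v7: overlaps v6 -> 1
v6 (9-16) vs v7: overlaps none -> 0
Total overlapping pairs = 4 + 4 + 3 + 3 + 2 + 1 + 0 = 17

17


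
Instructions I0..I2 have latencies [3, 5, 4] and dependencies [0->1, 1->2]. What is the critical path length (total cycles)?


Compute longest path through dependency graph: dist(Ik) = max over predecessors of dist + latency(Ik).
dist(I0) = latency 3 = 3
dist(I1) = dist(I0) + 5 = 3 + 5 = 8
dist(I2) = dist(I1) + 4 = 8 + 4 = 12
Critical path = max dist = 12

12


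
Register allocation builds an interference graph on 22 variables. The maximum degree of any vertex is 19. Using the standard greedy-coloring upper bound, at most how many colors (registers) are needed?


Greedy coloring never needs more than (max_degree + 1) colors: when coloring a vertex, at most max_degree neighbors are already colored.
Upper bound = 19 + 1 = 20

20


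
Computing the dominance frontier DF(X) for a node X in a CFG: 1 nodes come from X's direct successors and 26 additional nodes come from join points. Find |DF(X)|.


DF(X) = direct successor contributions + join point contributions
= 1 + 26 = 27

27


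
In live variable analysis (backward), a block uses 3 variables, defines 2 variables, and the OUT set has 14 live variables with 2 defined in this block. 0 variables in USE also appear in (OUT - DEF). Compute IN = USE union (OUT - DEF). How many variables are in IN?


OUT - DEF: 14 - 2 = 12
|IN| = |USE| + |OUT - DEF| - |USE ∩ (OUT - DEF)| = 3 + 12 - 0 = 15

15


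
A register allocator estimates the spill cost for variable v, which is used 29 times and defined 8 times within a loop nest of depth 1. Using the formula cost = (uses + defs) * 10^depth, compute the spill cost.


uses + defs = 29 + 8 = 37
10^1 = 10
Spill cost = 37 * 10 = 370

370


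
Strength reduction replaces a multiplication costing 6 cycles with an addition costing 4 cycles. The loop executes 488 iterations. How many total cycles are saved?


Per-iteration saving = 6 - 4 = 2
Total saved = 488 * 2 = 976

976


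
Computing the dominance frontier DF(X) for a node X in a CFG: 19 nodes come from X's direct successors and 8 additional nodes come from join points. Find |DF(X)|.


DF(X) = direct successor contributions + join point contributions
= 19 + 8 = 27

27


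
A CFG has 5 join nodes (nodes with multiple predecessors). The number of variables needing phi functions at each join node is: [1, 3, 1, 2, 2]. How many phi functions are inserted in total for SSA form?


Total phi functions = sum of phi functions at each join node
= 1 + 3 + 1 + 2 + 2 = 9

9


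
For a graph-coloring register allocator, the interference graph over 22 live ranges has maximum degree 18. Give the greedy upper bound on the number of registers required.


Greedy coloring never needs more than (max_degree + 1) colors: when coloring a vertex, at most max_degree neighbors are already colored.
Upper bound = 18 + 1 = 19

19


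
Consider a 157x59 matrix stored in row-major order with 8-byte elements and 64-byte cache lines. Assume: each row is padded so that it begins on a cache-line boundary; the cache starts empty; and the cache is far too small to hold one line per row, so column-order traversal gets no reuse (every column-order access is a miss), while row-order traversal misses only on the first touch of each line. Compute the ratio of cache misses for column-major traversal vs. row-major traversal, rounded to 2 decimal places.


Each row occupies 59 * 8 = 472 bytes and starts on a line boundary, so it spans ceil(472 / 64) = 8 cache lines.
Row-major traversal misses (one per line touched): 157 * ceil(59 * 8 / 64) = 1256
Column-major traversal misses (no reuse, every access misses): 157 * 59 = 9263
Ratio = 9263 / 1256 = 7.38

7.38


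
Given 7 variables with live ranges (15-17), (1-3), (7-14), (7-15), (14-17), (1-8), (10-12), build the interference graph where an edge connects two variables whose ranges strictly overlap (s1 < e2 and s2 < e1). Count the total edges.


Check all pairs for overlapping intervals.
Two intervals (s1,e1) and (s2,e2) overlap if s1 < e2 and s2 < e1.
v0 (15-17) vs v1..v6: overlaps v4 -> 1
v1 (1-3) vs v2..v6: overlaps v5 -> 1
v2 (7-14) vs v3..v6: overlaps v3, v5, v6 -> 3
v3 (7-15) vs v4..v6: overlaps v4, v5, v6 -> 3
v4 (14-17) vs v5..v6: overlaps none -> 0
v5 (1-8) vs v6: overlaps none -> 0
Total overlapping pairs = 1 + 1 + 3 + 3 + 0 + 0 = 8

8


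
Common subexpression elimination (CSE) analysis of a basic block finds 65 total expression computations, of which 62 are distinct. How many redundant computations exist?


CSE count = total expressions - unique expressions
= 65 - 62 = 3

3


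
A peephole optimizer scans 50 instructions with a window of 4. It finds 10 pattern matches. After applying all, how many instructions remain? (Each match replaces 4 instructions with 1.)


Each match removes 3 instructions.
Total removed = 10 * 3 = 30
Remaining = 50 - 30 = 20

20


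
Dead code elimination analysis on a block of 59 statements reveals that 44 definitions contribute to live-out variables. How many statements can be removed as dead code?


Dead code = total statements - live definitions
= 59 - 44 = 15

15


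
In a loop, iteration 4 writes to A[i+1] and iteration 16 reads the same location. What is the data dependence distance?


Distance = read iteration - write iteration
= 16 - 4 = 12

12


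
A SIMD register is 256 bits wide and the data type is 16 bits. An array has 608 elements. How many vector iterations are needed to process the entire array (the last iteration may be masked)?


Width = 256 / 16 = 16 elements per vector op
Iterations = ceil(608 / 16) = 38

38


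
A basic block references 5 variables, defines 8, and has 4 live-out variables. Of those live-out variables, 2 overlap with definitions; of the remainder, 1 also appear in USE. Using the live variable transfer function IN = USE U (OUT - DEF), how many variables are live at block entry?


OUT - DEF: 4 - 2 = 2
|IN| = |USE| + |OUT - DEF| - |USE ∩ (OUT - DEF)| = 5 + 2 - 1 = 6

6


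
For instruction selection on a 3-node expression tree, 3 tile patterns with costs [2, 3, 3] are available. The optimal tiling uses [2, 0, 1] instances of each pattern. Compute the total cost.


Total cost = sum(count_i * cost_i)
= 2*2 + 0*3 + 1*3
= 7

7


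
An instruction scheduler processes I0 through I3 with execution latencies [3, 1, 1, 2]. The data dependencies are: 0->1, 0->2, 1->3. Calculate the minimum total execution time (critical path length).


Compute longest path through dependency graph: dist(Ik) = max over predecessors of dist + latency(Ik).
dist(I0) = latency 3 = 3
dist(I1) = dist(I0) + 1 = 3 + 1 = 4
dist(I2) = dist(I0) + 1 = 3 + 1 = 4
dist(I3) = dist(I1) + 2 = 4 + 2 = 6
Critical path = max dist = 6

6


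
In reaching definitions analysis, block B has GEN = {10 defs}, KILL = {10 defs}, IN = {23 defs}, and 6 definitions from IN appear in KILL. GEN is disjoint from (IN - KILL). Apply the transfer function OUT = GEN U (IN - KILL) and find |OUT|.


IN - KILL: 23 - 6 = 17 surviving definitions
OUT = GEN + surviving = 10 + 17 = 27

27


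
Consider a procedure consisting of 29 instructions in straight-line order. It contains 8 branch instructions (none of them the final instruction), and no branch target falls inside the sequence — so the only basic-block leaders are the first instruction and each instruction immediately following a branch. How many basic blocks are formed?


With no in-sequence branch targets, the leaders are the first instruction plus the instruction after each branch.
Number of basic blocks = branches + 1
= 8 + 1 = 9

9


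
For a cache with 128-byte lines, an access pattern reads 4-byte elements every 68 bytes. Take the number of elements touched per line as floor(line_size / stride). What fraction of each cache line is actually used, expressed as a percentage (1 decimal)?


Elements per cache line = floor(128 / 68) = 1
Bytes used = 1 * 4 = 4
Utilization = 4 / 128 * 100 = 3.1%

3.1


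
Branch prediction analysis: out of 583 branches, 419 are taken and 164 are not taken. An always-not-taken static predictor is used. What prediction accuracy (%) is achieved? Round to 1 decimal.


Predictor: always-not-taken
Correct predictions = 164
Accuracy = 164 / 583 * 100 = 28.1%

28.1


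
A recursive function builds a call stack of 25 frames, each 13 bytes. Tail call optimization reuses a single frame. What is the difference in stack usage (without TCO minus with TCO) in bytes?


Without TCO: 25 * 13 = 325 bytes
With TCO: reuse 1 frame = 13 bytes
Savings = 325 - 13 = 312

312


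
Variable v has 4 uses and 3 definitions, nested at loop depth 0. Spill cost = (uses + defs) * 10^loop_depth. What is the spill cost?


uses + defs = 4 + 3 = 7
10^0 = 1
Spill cost = 7 * 1 = 7

7


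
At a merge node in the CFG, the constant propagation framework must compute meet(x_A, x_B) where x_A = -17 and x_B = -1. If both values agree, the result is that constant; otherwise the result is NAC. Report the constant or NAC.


Meet operation: if both paths give the same constant, result is that constant; if they differ, result is NAC (not-a-constant).
Path A: -17, Path B: -1 -> differ
Result: not-a-constant -> NAC

NAC


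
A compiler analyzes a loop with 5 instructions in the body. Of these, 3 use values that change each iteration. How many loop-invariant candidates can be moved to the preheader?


Invariant candidates = total - loop-dependent
= 5 - 3 = 2

2


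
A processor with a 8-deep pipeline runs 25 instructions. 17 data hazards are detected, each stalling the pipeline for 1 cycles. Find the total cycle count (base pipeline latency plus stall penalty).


Base cycles = 8 + 25 - 1 = 32
Total stalls = 17 * 1 = 17
Total = 32 + 17 = 49

49


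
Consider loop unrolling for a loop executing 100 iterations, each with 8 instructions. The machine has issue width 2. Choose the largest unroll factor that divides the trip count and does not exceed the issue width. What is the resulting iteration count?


Largest divisor of 100 <= 2 is 2
New iterations = 100 / 2 = 50

50


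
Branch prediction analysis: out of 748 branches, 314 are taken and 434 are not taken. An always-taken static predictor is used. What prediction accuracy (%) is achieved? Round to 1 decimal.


Predictor: always-taken
Correct predictions = 314
Accuracy = 314 / 748 * 100 = 42.0%

42.0


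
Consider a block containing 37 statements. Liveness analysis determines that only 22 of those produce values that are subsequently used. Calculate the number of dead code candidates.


Dead code = total statements - live definitions
= 37 - 22 = 15

15


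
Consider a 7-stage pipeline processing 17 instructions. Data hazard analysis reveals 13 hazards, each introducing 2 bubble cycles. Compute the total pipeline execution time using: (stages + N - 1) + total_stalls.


Base cycles = 7 + 17 - 1 = 23
Total stalls = 13 * 2 = 26
Total = 23 + 26 = 49

49


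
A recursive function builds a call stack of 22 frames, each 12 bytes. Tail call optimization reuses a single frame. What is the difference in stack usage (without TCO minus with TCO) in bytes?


Without TCO: 22 * 12 = 264 bytes
With TCO: reuse 1 frame = 12 bytes
Savings = 264 - 12 = 252

252


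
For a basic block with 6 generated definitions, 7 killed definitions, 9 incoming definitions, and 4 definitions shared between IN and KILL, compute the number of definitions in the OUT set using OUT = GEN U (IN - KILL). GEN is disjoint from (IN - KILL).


IN - KILL: 9 - 4 = 5 surviving definitions
OUT = GEN + surviving = 6 + 5 = 11

11


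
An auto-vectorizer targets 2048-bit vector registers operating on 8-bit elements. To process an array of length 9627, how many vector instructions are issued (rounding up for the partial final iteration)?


Width = 2048 / 8 = 256 elements per vector op
Iterations = ceil(9627 / 256) = 38

38


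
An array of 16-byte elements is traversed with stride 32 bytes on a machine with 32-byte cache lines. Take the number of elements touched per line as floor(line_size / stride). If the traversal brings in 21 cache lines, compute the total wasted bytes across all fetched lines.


Elements per line = floor(32 / 32) = 1
Bytes used per line = 1 * 16 = 16
Wasted per line = 32 - 16 = 16
Total wasted = 16 * 21 = 336

336


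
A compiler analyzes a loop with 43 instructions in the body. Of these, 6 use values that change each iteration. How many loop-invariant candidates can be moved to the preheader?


Invariant candidates = total - loop-dependent
= 43 - 6 = 37

37


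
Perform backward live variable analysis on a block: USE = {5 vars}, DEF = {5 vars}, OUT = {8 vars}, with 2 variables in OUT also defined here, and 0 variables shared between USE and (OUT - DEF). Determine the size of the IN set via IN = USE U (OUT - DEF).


OUT - DEF: 8 - 2 = 6
|IN| = |USE| + |OUT - DEF| - |USE ∩ (OUT - DEF)| = 5 + 6 - 0 = 11

11


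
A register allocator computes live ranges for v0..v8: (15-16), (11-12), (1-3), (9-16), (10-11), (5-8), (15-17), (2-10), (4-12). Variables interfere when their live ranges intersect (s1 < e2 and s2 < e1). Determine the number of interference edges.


Check all pairs for overlapping intervals.
Two intervals (s1,e1) and (s2,e2) overlap if s1 < e2 and s2 < e1.
v0 (15-16) vs v1..v8: overlaps v3, v6 -> 2
v1 (11-12) vs v2..v8: overlaps v3, v8 -> 2
v2 (1-3) vs v3..v8: overlaps v7 -> 1
v3 (9-16) vs v4..v8: overlaps v4, v6, v7, v8 -> 4
v4 (10-11) vs v5..v8: overlaps v8 -> 1
v5 (5-8) vs v6..v8: overlaps v7, v8 -> 2
v6 (15-17) vs v7..v8: overlaps none -> 0
v7 (2-10) vs v8: overlaps v8 -> 1
Total overlapping pairs = 2 + 2 + 1 + 4 + 1 + 2 + 0 + 1 = 13

13


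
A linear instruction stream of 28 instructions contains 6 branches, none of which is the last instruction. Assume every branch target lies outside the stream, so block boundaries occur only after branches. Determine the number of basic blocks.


With no in-sequence branch targets, the leaders are the first instruction plus the instruction after each branch.
Number of basic blocks = branches + 1
= 6 + 1 = 7

7


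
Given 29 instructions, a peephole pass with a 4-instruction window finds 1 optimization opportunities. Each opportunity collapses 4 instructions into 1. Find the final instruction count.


Each match removes 3 instructions.
Total removed = 1 * 3 = 3
Remaining = 29 - 3 = 26

26


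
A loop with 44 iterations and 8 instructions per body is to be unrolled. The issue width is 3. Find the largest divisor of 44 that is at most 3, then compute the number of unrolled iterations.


Largest divisor of 44 <= 3 is 2
New iterations = 44 / 2 = 22

22


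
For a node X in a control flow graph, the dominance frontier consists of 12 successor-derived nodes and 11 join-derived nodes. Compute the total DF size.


DF(X) = direct successor contributions + join point contributions
= 12 + 11 = 23

23


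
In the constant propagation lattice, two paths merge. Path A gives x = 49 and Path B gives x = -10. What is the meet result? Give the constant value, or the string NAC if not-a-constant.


Meet operation: if both paths give the same constant, result is that constant; if they differ, result is NAC (not-a-constant).
Path A: 49, Path B: -10 -> differ
Result: not-a-constant -> NAC

NAC


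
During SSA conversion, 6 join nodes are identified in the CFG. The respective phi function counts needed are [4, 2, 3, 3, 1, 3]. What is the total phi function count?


Total phi functions = sum of phi functions at each join node
= 4 + 2 + 3 + 3 + 1 + 3 = 16

16


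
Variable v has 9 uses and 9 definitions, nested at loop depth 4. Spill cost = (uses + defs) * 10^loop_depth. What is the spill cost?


uses + defs = 9 + 9 = 18
10^4 = 10000
Spill cost = 18 * 10000 = 180000

180000


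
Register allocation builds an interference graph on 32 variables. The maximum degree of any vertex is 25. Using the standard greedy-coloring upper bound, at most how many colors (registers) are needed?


Greedy coloring never needs more than (max_degree + 1) colors: when coloring a vertex, at most max_degree neighbors are already colored.
Upper bound = 25 + 1 = 26

26


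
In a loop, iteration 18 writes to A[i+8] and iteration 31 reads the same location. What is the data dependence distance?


Distance = read iteration - write iteration
= 31 - 18 = 13

13


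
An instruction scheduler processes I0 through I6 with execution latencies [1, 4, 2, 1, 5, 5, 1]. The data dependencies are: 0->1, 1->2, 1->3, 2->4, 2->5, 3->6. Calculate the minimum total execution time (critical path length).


Compute longest path through dependency graph: dist(Ik) = max over predecessors of dist + latency(Ik).
dist(I0) = latency 1 = 1
dist(I1) = dist(I0) + 4 = 1 + 4 = 5
dist(I2) = dist(I1) + 2 = 5 + 2 = 7
dist(I3) = dist(I1) + 1 = 5 + 1 = 6
dist(I4) = dist(I2) + 5 = 7 + 5 = 12
dist(I5) = dist(I2) + 5 = 7 + 5 = 12
dist(I6) = dist(I3) + 1 = 6 + 1 = 7
Critical path = max dist = 12

12


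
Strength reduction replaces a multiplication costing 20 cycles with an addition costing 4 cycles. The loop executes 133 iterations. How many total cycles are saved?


Per-iteration saving = 20 - 4 = 16
Total saved = 133 * 16 = 2128

2128


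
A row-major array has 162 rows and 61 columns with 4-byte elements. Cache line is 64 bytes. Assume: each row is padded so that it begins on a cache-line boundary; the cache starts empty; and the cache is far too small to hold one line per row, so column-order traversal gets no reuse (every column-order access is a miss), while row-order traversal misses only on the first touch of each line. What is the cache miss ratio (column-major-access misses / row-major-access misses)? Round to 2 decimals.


Each row occupies 61 * 4 = 244 bytes and starts on a line boundary, so it spans ceil(244 / 64) = 4 cache lines.
Row-major traversal misses (one per line touched): 162 * ceil(61 * 4 / 64) = 648
Column-major traversal misses (no reuse, every access misses): 162 * 61 = 9882
Ratio = 9882 / 648 = 15.25

15.25


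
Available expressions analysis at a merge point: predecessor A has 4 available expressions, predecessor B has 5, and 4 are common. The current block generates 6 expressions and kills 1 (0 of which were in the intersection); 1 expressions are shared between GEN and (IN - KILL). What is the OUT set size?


IN = intersection of predecessors = 4
IN - KILL = 4 - 0 = 4
|OUT| = |GEN| + |IN - KILL| - |GEN ∩ (IN - KILL)| = 6 + 4 - 1 = 9

9


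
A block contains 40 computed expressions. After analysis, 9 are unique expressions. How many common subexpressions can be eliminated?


CSE count = total expressions - unique expressions
= 40 - 9 = 31

31


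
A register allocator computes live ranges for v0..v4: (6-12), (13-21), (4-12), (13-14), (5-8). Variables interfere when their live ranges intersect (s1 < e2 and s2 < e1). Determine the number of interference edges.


Check all pairs for overlapping intervals.
Two intervals (s1,e1) and (s2,e2) overlap if s1 < e2 and s2 < e1.
v0 (6-12) vs v1..v4: overlaps v2, v4 -> 2
v1 (13-21) vs v2..v4: overlaps v3 -> 1
v2 (4-12) vs v3..v4: overlaps v4 -> 1
v3 (13-14) vs v4: overlaps none -> 0
Total overlapping pairs = 2 + 1 + 1 + 0 = 4

4


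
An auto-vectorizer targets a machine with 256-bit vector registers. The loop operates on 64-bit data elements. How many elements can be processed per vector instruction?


Width = SIMD bits / data type bits
= 256 / 64 = 4

4


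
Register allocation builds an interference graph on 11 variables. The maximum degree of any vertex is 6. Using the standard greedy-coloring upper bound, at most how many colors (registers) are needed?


Greedy coloring never needs more than (max_degree + 1) colors: when coloring a vertex, at most max_degree neighbors are already colored.
Upper bound = 6 + 1 = 7

7


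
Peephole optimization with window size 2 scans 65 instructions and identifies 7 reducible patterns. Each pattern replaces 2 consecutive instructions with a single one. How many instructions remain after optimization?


Each match removes 1 instructions.
Total removed = 7 * 1 = 7
Remaining = 65 - 7 = 58

58


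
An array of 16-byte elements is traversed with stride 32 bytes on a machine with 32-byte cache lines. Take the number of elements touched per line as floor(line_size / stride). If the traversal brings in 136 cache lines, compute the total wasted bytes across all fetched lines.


Elements per line = floor(32 / 32) = 1
Bytes used per line = 1 * 16 = 16
Wasted per line = 32 - 16 = 16
Total wasted = 16 * 136 = 2176

2176


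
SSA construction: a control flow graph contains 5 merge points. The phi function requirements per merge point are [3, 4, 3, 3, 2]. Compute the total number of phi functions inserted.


Total phi functions = sum of phi functions at each join node
= 3 + 4 + 3 + 3 + 2 = 15

15


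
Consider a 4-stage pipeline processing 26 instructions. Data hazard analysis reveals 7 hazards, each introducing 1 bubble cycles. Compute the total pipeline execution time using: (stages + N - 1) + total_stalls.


Base cycles = 4 + 26 - 1 = 29
Total stalls = 7 * 1 = 7
Total = 29 + 7 = 36

36


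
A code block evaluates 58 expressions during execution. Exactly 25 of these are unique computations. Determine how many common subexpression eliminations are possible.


CSE count = total expressions - unique expressions
= 58 - 25 = 33

33


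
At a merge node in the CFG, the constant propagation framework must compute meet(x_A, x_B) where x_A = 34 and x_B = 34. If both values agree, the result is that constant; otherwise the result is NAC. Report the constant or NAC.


Meet operation: if both paths give the same constant, result is that constant; if they differ, result is NAC (not-a-constant).
Path A: 34, Path B: 34 -> equal
Result: constant -> 34

34


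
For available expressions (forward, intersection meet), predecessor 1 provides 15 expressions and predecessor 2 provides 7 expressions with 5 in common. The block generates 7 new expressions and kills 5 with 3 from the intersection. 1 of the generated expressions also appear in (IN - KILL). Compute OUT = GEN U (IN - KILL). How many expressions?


IN = intersection of predecessors = 5
IN - KILL = 5 - 3 = 2
|OUT| = |GEN| + |IN - KILL| - |GEN ∩ (IN - KILL)| = 7 + 2 - 1 = 8

8


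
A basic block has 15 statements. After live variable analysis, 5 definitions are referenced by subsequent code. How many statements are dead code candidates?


Dead code = total statements - live definitions
= 15 - 5 = 10

10


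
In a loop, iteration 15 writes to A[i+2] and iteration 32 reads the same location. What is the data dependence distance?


Distance = read iteration - write iteration
= 32 - 15 = 17

17


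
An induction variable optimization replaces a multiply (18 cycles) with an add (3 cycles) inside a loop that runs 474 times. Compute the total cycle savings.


Per-iteration saving = 18 - 3 = 15
Total saved = 474 * 15 = 7110

7110


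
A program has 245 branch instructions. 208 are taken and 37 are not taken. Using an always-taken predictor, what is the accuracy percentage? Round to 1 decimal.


Predictor: always-taken
Correct predictions = 208
Accuracy = 208 / 245 * 100 = 84.9%

84.9


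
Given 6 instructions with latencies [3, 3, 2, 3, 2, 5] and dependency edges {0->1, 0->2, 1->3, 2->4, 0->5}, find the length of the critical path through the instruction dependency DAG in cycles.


Compute longest path through dependency graph: dist(Ik) = max over predecessors of dist + latency(Ik).
dist(I0) = latency 3 = 3
dist(I1) = dist(I0) + 3 = 3 + 3 = 6
dist(I2) = dist(I0) + 2 = 3 + 2 = 5
dist(I3) = dist(I1) + 3 = 6 + 3 = 9
dist(I4) = dist(I2) + 2 = 5 + 2 = 7
dist(I5) = dist(I0) + 5 = 3 + 5 = 8
Critical path = max dist = 9

9


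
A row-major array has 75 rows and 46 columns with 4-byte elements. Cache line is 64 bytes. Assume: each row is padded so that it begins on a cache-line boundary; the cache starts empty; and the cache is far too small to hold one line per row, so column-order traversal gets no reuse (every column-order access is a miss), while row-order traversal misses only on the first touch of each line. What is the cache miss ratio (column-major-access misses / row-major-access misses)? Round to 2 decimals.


Each row occupies 46 * 4 = 184 bytes and starts on a line boundary, so it spans ceil(184 / 64) = 3 cache lines.
Row-major traversal misses (one per line touched): 75 * ceil(46 * 4 / 64) = 225
Column-major traversal misses (no reuse, every access misses): 75 * 46 = 3450
Ratio = 3450 / 225 = 15.33

15.33


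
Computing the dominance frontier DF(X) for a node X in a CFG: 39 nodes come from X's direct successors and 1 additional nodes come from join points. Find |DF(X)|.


DF(X) = direct successor contributions + join point contributions
= 39 + 1 = 40

40


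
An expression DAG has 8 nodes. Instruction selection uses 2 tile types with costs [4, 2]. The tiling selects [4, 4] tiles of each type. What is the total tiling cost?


Total cost = sum(count_i * cost_i)
= 4*4 + 4*2
= 24

24


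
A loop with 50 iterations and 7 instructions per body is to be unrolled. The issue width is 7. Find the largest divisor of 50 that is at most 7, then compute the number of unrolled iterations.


Largest divisor of 50 <= 7 is 5
New iterations = 50 / 5 = 10

10


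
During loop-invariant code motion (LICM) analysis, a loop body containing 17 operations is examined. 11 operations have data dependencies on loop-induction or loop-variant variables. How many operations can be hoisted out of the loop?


Invariant candidates = total - loop-dependent
= 17 - 11 = 6

6


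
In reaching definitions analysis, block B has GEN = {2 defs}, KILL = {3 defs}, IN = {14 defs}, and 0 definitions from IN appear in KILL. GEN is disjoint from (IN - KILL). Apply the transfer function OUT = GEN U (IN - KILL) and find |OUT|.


IN - KILL: 14 - 0 = 14 surviving definitions
OUT = GEN + surviving = 2 + 14 = 16

16


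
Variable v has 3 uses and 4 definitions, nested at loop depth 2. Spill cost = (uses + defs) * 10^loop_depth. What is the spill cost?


uses + defs = 3 + 4 = 7
10^2 = 100
Spill cost = 7 * 100 = 700

700


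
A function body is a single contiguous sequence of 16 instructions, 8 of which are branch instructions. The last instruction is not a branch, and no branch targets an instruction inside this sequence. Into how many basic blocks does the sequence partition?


With no in-sequence branch targets, the leaders are the first instruction plus the instruction after each branch.
Number of basic blocks = branches + 1
= 8 + 1 = 9

9


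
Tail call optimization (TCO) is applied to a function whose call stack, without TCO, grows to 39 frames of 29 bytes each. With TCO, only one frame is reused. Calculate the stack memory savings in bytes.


Without TCO: 39 * 29 = 1131 bytes
With TCO: reuse 1 frame = 29 bytes
Savings = 1131 - 29 = 1102

1102


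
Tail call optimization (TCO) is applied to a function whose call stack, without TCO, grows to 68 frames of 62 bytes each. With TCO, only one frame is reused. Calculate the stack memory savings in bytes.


Without TCO: 68 * 62 = 4216 bytes
With TCO: reuse 1 frame = 62 bytes
Savings = 4216 - 62 = 4154

4154


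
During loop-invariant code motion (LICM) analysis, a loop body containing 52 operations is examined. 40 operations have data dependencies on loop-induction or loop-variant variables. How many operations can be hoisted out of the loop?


Invariant candidates = total - loop-dependent
= 52 - 40 = 12

12


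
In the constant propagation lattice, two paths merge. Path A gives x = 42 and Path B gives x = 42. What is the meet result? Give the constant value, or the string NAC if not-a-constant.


Meet operation: if both paths give the same constant, result is that constant; if they differ, result is NAC (not-a-constant).
Path A: 42, Path B: 42 -> equal
Result: constant -> 42

42


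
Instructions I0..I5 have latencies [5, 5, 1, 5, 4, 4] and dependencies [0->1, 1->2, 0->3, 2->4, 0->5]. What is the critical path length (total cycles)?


Compute longest path through dependency graph: dist(Ik) = max over predecessors of dist + latency(Ik).
dist(I0) = latency 5 = 5
dist(I1) = dist(I0) + 5 = 5 + 5 = 10
dist(I2) = dist(I1) + 1 = 10 + 1 = 11
dist(I3) = dist(I0) + 5 = 5 + 5 = 10
dist(I4) = dist(I2) + 4 = 11 + 4 = 15
dist(I5) = dist(I0) + 4 = 5 + 4 = 9
Critical path = max dist = 15

15


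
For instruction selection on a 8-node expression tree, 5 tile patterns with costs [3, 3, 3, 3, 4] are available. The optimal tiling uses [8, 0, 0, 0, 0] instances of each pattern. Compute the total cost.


Total cost = sum(count_i * cost_i)
= 8*3 + 0*3 + 0*3 + 0*3 + 0*4
= 24

24


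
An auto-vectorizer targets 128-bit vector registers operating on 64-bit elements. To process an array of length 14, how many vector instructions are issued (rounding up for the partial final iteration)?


Width = 128 / 64 = 2 elements per vector op
Iterations = ceil(14 / 2) = 7

7


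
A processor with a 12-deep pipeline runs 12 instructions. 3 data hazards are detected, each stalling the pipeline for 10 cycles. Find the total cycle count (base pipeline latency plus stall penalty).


Base cycles = 12 + 12 - 1 = 23
Total stalls = 3 * 10 = 30
Total = 23 + 30 = 53

53


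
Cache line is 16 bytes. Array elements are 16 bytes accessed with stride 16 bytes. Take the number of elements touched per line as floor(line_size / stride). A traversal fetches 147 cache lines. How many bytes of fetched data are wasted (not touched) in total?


Elements per line = floor(16 / 16) = 1
Bytes used per line = 1 * 16 = 16
Wasted per line = 16 - 16 = 0
Total wasted = 0 * 147 = 0

0


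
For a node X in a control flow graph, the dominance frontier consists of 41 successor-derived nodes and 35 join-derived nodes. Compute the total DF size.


DF(X) = direct successor contributions + join point contributions
= 41 + 35 = 76

76


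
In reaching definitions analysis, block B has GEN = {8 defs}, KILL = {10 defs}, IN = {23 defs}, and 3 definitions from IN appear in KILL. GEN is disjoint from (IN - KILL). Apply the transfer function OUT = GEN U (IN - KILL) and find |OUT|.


IN - KILL: 23 - 3 = 20 surviving definitions
OUT = GEN + surviving = 8 + 20 = 28

28


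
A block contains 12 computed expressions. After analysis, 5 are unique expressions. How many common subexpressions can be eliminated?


CSE count = total expressions - unique expressions
= 12 - 5 = 7

7


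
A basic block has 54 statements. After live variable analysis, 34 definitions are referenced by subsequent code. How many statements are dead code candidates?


Dead code = total statements - live definitions
= 54 - 34 = 20

20


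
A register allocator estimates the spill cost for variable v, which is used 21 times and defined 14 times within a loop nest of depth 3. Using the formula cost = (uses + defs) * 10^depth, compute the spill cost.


uses + defs = 21 + 14 = 35
10^3 = 1000
Spill cost = 35 * 1000 = 35000

35000


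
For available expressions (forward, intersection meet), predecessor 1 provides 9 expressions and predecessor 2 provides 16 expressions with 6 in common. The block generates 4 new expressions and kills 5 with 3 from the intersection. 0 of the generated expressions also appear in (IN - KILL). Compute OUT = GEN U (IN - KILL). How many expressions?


IN = intersection of predecessors = 6
IN - KILL = 6 - 3 = 3
|OUT| = |GEN| + |IN - KILL| - |GEN ∩ (IN - KILL)| = 4 + 3 - 0 = 7

7


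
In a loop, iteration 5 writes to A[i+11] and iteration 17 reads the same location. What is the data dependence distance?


Distance = read iteration - write iteration
= 17 - 5 = 12

12


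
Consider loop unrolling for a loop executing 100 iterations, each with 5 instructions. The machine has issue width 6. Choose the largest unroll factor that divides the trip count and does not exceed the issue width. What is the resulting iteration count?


Largest divisor of 100 <= 6 is 5
New iterations = 100 / 5 = 20

20
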